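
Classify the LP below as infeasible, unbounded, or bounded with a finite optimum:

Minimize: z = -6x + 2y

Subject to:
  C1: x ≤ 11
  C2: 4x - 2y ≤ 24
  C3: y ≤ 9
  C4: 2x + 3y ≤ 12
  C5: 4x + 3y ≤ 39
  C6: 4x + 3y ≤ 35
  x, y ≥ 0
The point (6, 0) satisfies every constraint, so the LP is feasible; the constraints give x ≤ 11 and y ≤ 9, which with x, y ≥ 0 keep the feasible region inside a bounded box. A feasible, bounded LP attains a finite optimum at a vertex.

Evaluating z = -6x + 2y at each vertex:
  (0, 0): z = 0
  (6, 0): z = -36
  (0, 4): z = 8

Feasible with finite optimum z* = -36 at (6, 0).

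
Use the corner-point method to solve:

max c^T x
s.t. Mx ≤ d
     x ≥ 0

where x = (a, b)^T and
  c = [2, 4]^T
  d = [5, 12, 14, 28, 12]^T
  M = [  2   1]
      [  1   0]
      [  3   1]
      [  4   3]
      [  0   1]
a = 0, b = 5, z = 20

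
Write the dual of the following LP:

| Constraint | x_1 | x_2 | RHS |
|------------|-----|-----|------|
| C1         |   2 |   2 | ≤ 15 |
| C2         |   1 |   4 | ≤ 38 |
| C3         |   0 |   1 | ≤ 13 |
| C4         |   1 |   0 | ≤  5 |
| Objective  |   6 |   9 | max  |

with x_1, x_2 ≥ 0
Minimize: z = 15y1 + 38y2 + 13y3 + 5y4

Subject to:
  C1: -2y1 - y2 - y4 ≤ -6
  C2: -2y1 - 4y2 - y3 ≤ -9
  y1, y2, y3, y4 ≥ 0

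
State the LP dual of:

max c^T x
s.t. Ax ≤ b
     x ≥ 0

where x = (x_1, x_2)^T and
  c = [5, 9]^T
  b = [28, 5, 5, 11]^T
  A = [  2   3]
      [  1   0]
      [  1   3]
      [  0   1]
Minimize: z = 28y1 + 5y2 + 5y3 + 11y4

Subject to:
  C1: -2y1 - y2 - y3 ≤ -5
  C2: -3y1 - 3y3 - y4 ≤ -9
  y1, y2, y3, y4 ≥ 0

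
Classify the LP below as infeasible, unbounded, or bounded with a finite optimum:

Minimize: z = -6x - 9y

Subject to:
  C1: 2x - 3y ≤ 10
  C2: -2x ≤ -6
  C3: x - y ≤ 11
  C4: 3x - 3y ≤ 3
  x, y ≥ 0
Feasible point: (3, 2) satisfies every constraint, so the LP is feasible.
Direction d = (0, 1): for each constraint row a, a·d ≤ 0 —
  (2)(0) + (-3)(1) = -3 ≤ 0
  (-2)(0) + (0)(1) = 0 ≤ 0
  (1)(0) + (-1)(1) = -1 ≤ 0
  (3)(0) + (-3)(1) = -3 ≤ 0
and d ≥ 0, so (3, 2) + t·d stays feasible for every t ≥ 0. Along this ray z = -6x - 9y changes by -9 per unit t, so z → −∞.

Unbounded: there is a feasible ray along which z → −∞.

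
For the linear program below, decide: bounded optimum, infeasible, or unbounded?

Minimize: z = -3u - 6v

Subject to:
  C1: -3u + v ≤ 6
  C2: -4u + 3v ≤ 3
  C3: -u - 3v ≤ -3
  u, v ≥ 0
Feasible point: (0, 1) satisfies every constraint, so the LP is feasible.
Direction d = (1, 0): for each constraint row a, a·d ≤ 0 —
  (-3)(1) + (1)(0) = -3 ≤ 0
  (-4)(1) + (3)(0) = -4 ≤ 0
  (-1)(1) + (-3)(0) = -1 ≤ 0
and d ≥ 0, so (0, 1) + t·d stays feasible for every t ≥ 0. Along this ray z = -3u - 6v changes by -3 per unit t, so z → −∞.

Unbounded: there is a feasible ray along which z → −∞.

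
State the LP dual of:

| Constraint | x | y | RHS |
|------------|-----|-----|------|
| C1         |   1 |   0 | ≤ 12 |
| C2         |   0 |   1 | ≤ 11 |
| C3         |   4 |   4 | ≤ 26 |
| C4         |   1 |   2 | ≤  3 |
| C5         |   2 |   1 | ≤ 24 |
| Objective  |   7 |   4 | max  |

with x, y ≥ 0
Minimize: z = 12y1 + 11y2 + 26y3 + 3y4 + 24y5

Subject to:
  C1: -y1 - 4y3 - y4 - 2y5 ≤ -7
  C2: -y2 - 4y3 - 2y4 - y5 ≤ -4
  y1, y2, y3, y4, y5 ≥ 0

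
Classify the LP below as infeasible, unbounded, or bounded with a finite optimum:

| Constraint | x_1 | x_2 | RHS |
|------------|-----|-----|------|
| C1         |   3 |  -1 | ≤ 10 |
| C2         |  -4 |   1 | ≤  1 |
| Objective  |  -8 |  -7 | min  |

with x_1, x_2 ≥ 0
Feasible point: (0, 0) satisfies every constraint, so the LP is feasible.
Direction d = (1, 3): for each constraint row a, a·d ≤ 0 —
  (3)(1) + (-1)(3) = 0 ≤ 0
  (-4)(1) + (1)(3) = -1 ≤ 0
and d ≥ 0, so (0, 0) + t·d stays feasible for every t ≥ 0. Along this ray z = -8x_1 - 7x_2 changes by -29 per unit t, so z → −∞.

The LP is unbounded; z can be made arbitrarily small.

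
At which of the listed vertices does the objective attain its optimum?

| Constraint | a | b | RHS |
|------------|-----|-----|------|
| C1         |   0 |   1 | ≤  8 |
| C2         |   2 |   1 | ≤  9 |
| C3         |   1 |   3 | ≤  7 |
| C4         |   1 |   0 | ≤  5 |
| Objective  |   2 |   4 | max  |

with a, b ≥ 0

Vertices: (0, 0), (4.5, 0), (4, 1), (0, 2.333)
Evaluating z = 2a + 4b at each vertex:
  (0, 0): z = 0
  (4.5, 0): z = 9
  (4, 1): z = 12
  (0, 2.333): z = 9.333

The largest value is z = 12, attained at (4, 1).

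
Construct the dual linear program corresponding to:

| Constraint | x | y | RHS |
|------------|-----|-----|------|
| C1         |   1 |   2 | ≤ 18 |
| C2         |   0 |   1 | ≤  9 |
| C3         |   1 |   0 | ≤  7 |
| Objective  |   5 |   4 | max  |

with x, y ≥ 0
Minimize: z = 18y1 + 9y2 + 7y3

Subject to:
  C1: -y1 - y3 ≤ -5
  C2: -2y1 - y2 ≤ -4
  y1, y2, y3 ≥ 0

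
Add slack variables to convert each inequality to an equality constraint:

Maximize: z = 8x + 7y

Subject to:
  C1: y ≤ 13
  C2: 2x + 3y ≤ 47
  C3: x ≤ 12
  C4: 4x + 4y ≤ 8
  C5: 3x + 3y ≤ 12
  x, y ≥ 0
max z = 8x + 7y

s.t.
  y + s1 = 13
  2x + 3y + s2 = 47
  x + s3 = 12
  4x + 4y + s4 = 8
  3x + 3y + s5 = 12
  x, y, s1, s2, s3, s4, s5 ≥ 0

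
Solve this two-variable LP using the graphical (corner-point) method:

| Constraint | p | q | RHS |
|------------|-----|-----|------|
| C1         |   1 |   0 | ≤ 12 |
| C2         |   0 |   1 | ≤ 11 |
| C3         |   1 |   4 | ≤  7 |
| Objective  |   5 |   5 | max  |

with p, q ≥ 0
Each vertex is the intersection of two constraint boundaries that also satisfies all remaining constraints:
  p = 0 and q = 0 → (0, 0)
  p + 4q = 7 and q = 0 → (7, 0)
  p + 4q = 7 and p = 0 → (0, 1.75)

Evaluating z = 5p + 5q at each vertex:
  (0, 0): z = 0
  (7, 0): z = 35
  (0, 1.75): z = 8.75

The maximum is at (7, 0) with z = 35.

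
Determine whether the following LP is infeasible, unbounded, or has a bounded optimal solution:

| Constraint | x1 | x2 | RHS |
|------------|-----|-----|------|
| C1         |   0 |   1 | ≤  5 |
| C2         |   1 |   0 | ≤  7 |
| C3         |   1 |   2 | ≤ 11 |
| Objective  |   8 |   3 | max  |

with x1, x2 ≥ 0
The point (7, 2) satisfies every constraint, so the LP is feasible; the constraints give x1 ≤ 7 and x2 ≤ 5, which with x1, x2 ≥ 0 keep the feasible region inside a bounded box. A feasible, bounded LP attains a finite optimum at a vertex.

Evaluating z = 8x1 + 3x2 at each vertex:
  (0, 0): z = 0
  (7, 0): z = 56
  (7, 2): z = 62
  (1, 5): z = 23
  (0, 5): z = 15

Bounded optimum: z* = 62 at (7, 2).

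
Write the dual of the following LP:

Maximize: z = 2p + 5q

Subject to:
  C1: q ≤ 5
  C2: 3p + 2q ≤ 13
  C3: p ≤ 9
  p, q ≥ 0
Minimize: z = 5y1 + 13y2 + 9y3

Subject to:
  C1: -3y2 - y3 ≤ -2
  C2: -y1 - 2y2 ≤ -5
  y1, y2, y3 ≥ 0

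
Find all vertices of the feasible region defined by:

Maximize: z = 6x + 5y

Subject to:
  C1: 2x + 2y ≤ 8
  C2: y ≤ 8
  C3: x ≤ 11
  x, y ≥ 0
Each vertex is the intersection of two constraint boundaries that also satisfies all remaining constraints:
  x = 0 and y = 0 → (0, 0)
  2x + 2y = 8 and y = 0 → (4, 0)
  2x + 2y = 8 and x = 0 → (0, 4)

Vertices: (0, 0), (4, 0), (0, 4)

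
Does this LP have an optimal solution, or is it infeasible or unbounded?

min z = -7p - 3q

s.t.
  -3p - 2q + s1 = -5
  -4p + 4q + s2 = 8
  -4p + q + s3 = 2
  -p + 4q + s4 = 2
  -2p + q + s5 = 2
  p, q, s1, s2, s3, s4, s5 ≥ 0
Feasible point: (2, 0) satisfies every constraint, so the LP is feasible.
Direction d = (1, 0): for each constraint row a, a·d ≤ 0 —
  (-3)(1) + (-2)(0) = -3 ≤ 0
  (-4)(1) + (4)(0) = -4 ≤ 0
  (-4)(1) + (1)(0) = -4 ≤ 0
  (-1)(1) + (4)(0) = -1 ≤ 0
  (-2)(1) + (1)(0) = -2 ≤ 0
and d ≥ 0, so (2, 0) + t·d stays feasible for every t ≥ 0. Along this ray z = -7p - 3q changes by -7 per unit t, so z → −∞.

The LP is unbounded; z can be made arbitrarily small.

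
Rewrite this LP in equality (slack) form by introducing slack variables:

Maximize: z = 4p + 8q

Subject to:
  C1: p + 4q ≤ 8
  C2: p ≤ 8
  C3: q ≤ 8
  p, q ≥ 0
max z = 4p + 8q

s.t.
  p + 4q + s1 = 8
  p + s2 = 8
  q + s3 = 8
  p, q, s1, s2, s3 ≥ 0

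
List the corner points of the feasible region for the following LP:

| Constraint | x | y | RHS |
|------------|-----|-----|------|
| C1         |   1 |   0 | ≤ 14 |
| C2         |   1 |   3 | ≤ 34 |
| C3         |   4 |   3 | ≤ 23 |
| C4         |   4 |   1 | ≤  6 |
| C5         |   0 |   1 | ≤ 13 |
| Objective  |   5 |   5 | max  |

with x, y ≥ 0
Each vertex is the intersection of two constraint boundaries that also satisfies all remaining constraints:
  x = 0 and y = 0 → (0, 0)
  4x + y = 6 and y = 0 → (1.5, 0)
  4x + y = 6 and x = 0 → (0, 6)

Vertices: (0, 0), (1.5, 0), (0, 6)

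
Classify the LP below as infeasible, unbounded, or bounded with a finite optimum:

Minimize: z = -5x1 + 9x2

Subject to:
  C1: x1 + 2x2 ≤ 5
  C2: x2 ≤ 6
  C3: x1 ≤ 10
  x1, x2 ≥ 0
The point (5, 0) satisfies every constraint, so the LP is feasible; the constraints give x1 ≤ 10 and x2 ≤ 6, which with x1, x2 ≥ 0 keep the feasible region inside a bounded box. A feasible, bounded LP attains a finite optimum at a vertex.

Evaluating z = -5x1 + 9x2 at each vertex:
  (0, 0): z = 0
  (5, 0): z = -25
  (0, 2.5): z = 22.5

Feasible with finite optimum z* = -25 at (5, 0).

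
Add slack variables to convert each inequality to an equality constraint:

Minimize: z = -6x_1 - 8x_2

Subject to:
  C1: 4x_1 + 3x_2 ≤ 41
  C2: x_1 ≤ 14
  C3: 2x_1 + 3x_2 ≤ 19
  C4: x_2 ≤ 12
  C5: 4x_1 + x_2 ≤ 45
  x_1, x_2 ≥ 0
min z = -6x_1 - 8x_2

s.t.
  4x_1 + 3x_2 + s1 = 41
  x_1 + s2 = 14
  2x_1 + 3x_2 + s3 = 19
  x_2 + s4 = 12
  4x_1 + x_2 + s5 = 45
  x_1, x_2, s1, s2, s3, s4, s5 ≥ 0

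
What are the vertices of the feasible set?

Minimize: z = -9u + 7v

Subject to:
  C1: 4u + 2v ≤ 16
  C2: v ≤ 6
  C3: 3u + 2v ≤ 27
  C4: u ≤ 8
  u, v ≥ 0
Each vertex is the intersection of two constraint boundaries that also satisfies all remaining constraints:
  u = 0 and v = 0 → (0, 0)
  4u + 2v = 16 and v = 0 → (4, 0)
  4u + 2v = 16 and v = 6 → (1, 6)
  v = 6 and u = 0 → (0, 6)

Vertices: (0, 0), (4, 0), (1, 6), (0, 6)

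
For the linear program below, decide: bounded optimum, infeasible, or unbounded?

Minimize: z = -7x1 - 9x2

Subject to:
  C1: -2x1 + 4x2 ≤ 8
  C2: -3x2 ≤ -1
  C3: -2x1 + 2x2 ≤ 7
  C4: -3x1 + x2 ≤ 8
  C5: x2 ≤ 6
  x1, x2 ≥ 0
Feasible point: (0, 1) satisfies every constraint, so the LP is feasible.
Direction d = (1, 0): for each constraint row a, a·d ≤ 0 —
  (-2)(1) + (4)(0) = -2 ≤ 0
  (0)(1) + (-3)(0) = 0 ≤ 0
  (-2)(1) + (2)(0) = -2 ≤ 0
  (-3)(1) + (1)(0) = -3 ≤ 0
  (0)(1) + (1)(0) = 0 ≤ 0
and d ≥ 0, so (0, 1) + t·d stays feasible for every t ≥ 0. Along this ray z = -7x1 - 9x2 changes by -7 per unit t, so z → −∞.

Unbounded: there is a feasible ray along which z → −∞.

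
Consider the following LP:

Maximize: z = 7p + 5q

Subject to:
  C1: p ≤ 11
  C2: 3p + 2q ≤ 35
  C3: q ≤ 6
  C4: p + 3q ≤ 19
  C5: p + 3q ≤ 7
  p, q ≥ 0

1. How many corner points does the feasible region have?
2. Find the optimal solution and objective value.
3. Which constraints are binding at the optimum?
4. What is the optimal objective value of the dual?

1. 3
2. p = 7, q = 0, z = 49
3. C5, q ≥ 0
4. 49 (by strong duality, equal to the primal optimum)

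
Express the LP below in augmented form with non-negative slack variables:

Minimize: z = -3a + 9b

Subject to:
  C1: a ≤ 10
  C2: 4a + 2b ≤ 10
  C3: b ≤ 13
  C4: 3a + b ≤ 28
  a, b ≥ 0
min z = -3a + 9b

s.t.
  a + s1 = 10
  4a + 2b + s2 = 10
  b + s3 = 13
  3a + b + s4 = 28
  a, b, s1, s2, s3, s4 ≥ 0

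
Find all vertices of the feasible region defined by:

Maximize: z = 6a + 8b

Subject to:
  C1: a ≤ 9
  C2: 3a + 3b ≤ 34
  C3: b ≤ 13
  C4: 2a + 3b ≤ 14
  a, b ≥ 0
Each vertex is the intersection of two constraint boundaries that also satisfies all remaining constraints:
  a = 0 and b = 0 → (0, 0)
  2a + 3b = 14 and b = 0 → (7, 0)
  2a + 3b = 14 and a = 0 → (0, 4.667)

Vertices: (0, 0), (7, 0), (0, 4.667)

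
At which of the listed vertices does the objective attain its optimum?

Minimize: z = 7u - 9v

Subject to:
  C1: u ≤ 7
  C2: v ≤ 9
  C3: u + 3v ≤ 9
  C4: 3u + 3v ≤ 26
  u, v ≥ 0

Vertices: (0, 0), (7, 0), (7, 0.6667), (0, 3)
(0, 3) with z = -27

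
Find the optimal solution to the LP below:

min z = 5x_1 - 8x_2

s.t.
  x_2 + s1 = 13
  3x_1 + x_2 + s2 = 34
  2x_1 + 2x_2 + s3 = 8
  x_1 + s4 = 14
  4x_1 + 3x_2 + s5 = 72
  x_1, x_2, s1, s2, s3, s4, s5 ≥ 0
x_1 = 0, x_2 = 4, z = -32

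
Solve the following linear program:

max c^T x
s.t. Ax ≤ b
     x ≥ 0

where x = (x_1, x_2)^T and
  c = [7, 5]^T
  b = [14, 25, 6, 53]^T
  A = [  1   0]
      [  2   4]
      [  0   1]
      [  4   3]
Each vertex is the intersection of two constraint boundaries that also satisfies all remaining constraints:
  x_1 = 0 and x_2 = 0 → (0, 0)
  2x_1 + 4x_2 = 25 and x_2 = 0 → (12.5, 0)
  2x_1 + 4x_2 = 25 and x_2 = 6 → (0.5, 6)
  x_2 = 6 and x_1 = 0 → (0, 6)

Evaluating z = 7x_1 + 5x_2 at each vertex:
  (0, 0): z = 0
  (12.5, 0): z = 87.5
  (0.5, 6): z = 33.5
  (0, 6): z = 30

The maximum is at (12.5, 0) with z = 87.5.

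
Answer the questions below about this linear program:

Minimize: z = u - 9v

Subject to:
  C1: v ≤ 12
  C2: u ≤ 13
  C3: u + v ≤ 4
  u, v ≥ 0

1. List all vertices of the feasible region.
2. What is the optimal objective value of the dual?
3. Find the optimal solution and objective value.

1. (0, 0), (4, 0), (0, 4)
2. -36 (by strong duality, equal to the primal optimum)
3. u = 0, v = 4, z = -36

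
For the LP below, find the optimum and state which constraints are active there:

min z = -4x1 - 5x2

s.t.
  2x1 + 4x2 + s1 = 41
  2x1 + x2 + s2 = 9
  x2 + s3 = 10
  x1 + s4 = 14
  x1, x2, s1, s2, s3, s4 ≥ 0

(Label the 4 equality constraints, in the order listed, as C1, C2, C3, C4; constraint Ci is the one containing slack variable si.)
Optimal: x1 = 0, x2 = 9
Binding: C2, x1 ≥ 0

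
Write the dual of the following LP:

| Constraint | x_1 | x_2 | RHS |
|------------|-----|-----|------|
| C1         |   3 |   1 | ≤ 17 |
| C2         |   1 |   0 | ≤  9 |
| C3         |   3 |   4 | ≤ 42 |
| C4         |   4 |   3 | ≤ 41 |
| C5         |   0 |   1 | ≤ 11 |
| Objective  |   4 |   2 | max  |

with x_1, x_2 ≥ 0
Minimize: z = 17y1 + 9y2 + 42y3 + 41y4 + 11y5

Subject to:
  C1: -3y1 - y2 - 3y3 - 4y4 ≤ -4
  C2: -y1 - 4y3 - 3y4 - y5 ≤ -2
  y1, y2, y3, y4, y5 ≥ 0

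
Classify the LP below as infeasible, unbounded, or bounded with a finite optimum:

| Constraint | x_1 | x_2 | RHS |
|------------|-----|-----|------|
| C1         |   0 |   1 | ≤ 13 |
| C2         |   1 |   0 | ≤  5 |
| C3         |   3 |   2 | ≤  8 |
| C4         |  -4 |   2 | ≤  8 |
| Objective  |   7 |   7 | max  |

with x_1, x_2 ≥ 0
The point (0, 4) satisfies every constraint, so the LP is feasible; the constraints give x_1 ≤ 5 and x_2 ≤ 13, which with x_1, x_2 ≥ 0 keep the feasible region inside a bounded box. A feasible, bounded LP attains a finite optimum at a vertex.

Evaluating z = 7x_1 + 7x_2 at each vertex:
  (0, 0): z = 0
  (2.667, 0): z = 18.67
  (0, 4): z = 28

Bounded optimum: z* = 28 at (0, 4).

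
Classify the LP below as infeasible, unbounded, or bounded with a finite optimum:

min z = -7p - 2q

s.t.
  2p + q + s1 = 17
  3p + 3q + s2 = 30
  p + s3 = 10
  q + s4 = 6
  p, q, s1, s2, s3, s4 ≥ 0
The point (8.5, 0) satisfies every constraint, so the LP is feasible; the constraints give p ≤ 10 and q ≤ 6, which with p, q ≥ 0 keep the feasible region inside a bounded box. A feasible, bounded LP attains a finite optimum at a vertex.

Evaluating z = -7p - 2q at each vertex:
  (0, 0): z = 0
  (8.5, 0): z = -59.5
  (7, 3): z = -55
  (4, 6): z = -40
  (0, 6): z = -12

Feasible with finite optimum z* = -59.5 at (8.5, 0).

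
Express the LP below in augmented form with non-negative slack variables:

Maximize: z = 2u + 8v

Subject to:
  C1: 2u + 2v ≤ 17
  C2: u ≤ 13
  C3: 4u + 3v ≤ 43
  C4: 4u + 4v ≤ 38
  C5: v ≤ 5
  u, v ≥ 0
max z = 2u + 8v

s.t.
  2u + 2v + s1 = 17
  u + s2 = 13
  4u + 3v + s3 = 43
  4u + 4v + s4 = 38
  v + s5 = 5
  u, v, s1, s2, s3, s4, s5 ≥ 0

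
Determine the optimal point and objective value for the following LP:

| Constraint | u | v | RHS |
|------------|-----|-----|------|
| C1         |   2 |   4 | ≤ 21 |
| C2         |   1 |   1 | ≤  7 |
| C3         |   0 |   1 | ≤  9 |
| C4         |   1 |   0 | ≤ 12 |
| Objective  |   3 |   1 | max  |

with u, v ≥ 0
Each vertex is the intersection of two constraint boundaries that also satisfies all remaining constraints:
  u = 0 and v = 0 → (0, 0)
  u + v = 7 and v = 0 → (7, 0)
  2u + 4v = 21 and u + v = 7 → (3.5, 3.5)
  2u + 4v = 21 and u = 0 → (0, 5.25)

Evaluating z = 3u + v at each vertex:
  (0, 0): z = 0
  (7, 0): z = 21
  (3.5, 3.5): z = 14
  (0, 5.25): z = 5.25

The maximum is at (7, 0) with z = 21.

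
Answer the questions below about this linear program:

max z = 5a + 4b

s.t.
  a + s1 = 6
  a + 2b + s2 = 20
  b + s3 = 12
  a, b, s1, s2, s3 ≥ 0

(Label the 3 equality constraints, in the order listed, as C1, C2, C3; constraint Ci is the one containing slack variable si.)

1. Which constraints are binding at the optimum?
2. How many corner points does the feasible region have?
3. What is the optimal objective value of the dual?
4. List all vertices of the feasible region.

1. C1, C2
2. 4
3. 58 (by strong duality, equal to the primal optimum)
4. (0, 0), (6, 0), (6, 7), (0, 10)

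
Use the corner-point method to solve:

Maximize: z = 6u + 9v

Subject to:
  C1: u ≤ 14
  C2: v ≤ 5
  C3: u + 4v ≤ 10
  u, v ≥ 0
Each vertex is the intersection of two constraint boundaries that also satisfies all remaining constraints:
  u = 0 and v = 0 → (0, 0)
  u + 4v = 10 and v = 0 → (10, 0)
  u + 4v = 10 and u = 0 → (0, 2.5)

Evaluating z = 6u + 9v at each vertex:
  (0, 0): z = 0
  (10, 0): z = 60
  (0, 2.5): z = 22.5

The maximum is at (10, 0) with z = 60.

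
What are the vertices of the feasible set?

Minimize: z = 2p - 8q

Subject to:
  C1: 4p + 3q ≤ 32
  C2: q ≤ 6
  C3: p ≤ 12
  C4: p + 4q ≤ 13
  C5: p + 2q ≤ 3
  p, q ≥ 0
Each vertex is the intersection of two constraint boundaries that also satisfies all remaining constraints:
  p = 0 and q = 0 → (0, 0)
  p + 2q = 3 and q = 0 → (3, 0)
  p + 2q = 3 and p = 0 → (0, 1.5)

Vertices: (0, 0), (3, 0), (0, 1.5)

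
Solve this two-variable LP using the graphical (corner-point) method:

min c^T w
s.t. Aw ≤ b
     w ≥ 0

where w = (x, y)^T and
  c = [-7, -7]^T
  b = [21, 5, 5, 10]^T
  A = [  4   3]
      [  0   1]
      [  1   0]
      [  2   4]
Each vertex is the intersection of two constraint boundaries that also satisfies all remaining constraints:
  x = 0 and y = 0 → (0, 0)
  x = 5 and 2x + 4y = 10 → (5, 0)
  2x + 4y = 10 and x = 0 → (0, 2.5)

Evaluating z = -7x - 7y at each vertex:
  (0, 0): z = 0
  (5, 0): z = -35
  (0, 2.5): z = -17.5

The minimum is at (5, 0) with z = -35.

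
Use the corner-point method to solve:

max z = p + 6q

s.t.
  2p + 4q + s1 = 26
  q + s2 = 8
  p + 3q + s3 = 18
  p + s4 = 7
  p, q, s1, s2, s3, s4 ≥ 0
p = 0, q = 6, z = 36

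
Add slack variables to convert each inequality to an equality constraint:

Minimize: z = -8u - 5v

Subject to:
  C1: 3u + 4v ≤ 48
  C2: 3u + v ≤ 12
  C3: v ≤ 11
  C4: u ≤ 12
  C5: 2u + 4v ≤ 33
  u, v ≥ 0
min z = -8u - 5v

s.t.
  3u + 4v + s1 = 48
  3u + v + s2 = 12
  v + s3 = 11
  u + s4 = 12
  2u + 4v + s5 = 33
  u, v, s1, s2, s3, s4, s5 ≥ 0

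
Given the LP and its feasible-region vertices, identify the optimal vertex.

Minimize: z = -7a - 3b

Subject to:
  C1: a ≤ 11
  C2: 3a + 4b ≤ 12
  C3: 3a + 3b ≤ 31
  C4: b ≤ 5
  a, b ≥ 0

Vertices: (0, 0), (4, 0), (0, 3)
(4, 0) with z = -28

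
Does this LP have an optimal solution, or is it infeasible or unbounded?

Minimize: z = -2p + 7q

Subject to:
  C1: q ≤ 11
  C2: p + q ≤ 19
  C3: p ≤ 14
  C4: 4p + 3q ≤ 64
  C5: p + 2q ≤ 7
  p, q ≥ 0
The point (7, 0) satisfies every constraint, so the LP is feasible; the constraints give p ≤ 14 and q ≤ 11, which with p, q ≥ 0 keep the feasible region inside a bounded box. A feasible, bounded LP attains a finite optimum at a vertex.

Feasible with finite optimum z* = -14 at (7, 0).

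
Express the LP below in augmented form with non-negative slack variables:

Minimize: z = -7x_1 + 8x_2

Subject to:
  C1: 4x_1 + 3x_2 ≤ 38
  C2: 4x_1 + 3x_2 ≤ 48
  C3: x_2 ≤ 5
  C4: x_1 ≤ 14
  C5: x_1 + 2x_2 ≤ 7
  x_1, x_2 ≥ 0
min z = -7x_1 + 8x_2

s.t.
  4x_1 + 3x_2 + s1 = 38
  4x_1 + 3x_2 + s2 = 48
  x_2 + s3 = 5
  x_1 + s4 = 14
  x_1 + 2x_2 + s5 = 7
  x_1, x_2, s1, s2, s3, s4, s5 ≥ 0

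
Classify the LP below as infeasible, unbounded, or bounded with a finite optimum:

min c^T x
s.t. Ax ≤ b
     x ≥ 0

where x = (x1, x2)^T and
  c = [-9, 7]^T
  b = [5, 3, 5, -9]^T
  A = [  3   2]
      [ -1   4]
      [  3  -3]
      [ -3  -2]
One constraint requires 3x1 + 2x2 ≤ 5, while the constraint -3x1 - 2x2 ≤ -9 is equivalent to 3x1 + 2x2 ≥ 9. Together they would need 9 ≤ 3x1 + 2x2 ≤ 5, which is impossible since 9 > 5. No point satisfies all constraints.

The feasible region is empty; the LP is infeasible.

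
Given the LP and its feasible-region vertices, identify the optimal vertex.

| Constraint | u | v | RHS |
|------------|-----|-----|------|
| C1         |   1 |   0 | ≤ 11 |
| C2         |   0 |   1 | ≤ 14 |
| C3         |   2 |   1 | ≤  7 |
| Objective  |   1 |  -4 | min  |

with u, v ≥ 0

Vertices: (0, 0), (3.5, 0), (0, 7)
(0, 7) with z = -28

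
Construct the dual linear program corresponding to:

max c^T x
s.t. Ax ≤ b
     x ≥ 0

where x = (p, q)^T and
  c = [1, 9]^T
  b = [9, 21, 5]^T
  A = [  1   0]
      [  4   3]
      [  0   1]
Minimize: z = 9y1 + 21y2 + 5y3

Subject to:
  C1: -y1 - 4y2 ≤ -1
  C2: -3y2 - y3 ≤ -9
  y1, y2, y3 ≥ 0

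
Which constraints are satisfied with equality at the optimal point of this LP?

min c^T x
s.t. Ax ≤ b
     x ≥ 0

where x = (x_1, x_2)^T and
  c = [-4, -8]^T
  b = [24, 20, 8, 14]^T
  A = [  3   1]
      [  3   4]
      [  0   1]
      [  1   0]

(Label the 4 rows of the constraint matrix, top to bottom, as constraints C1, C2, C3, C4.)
Optimal: x_1 = 0, x_2 = 5
Slack at optimum:
  C1: slack = 19
  C2: slack = 0 (binding)
  C3: slack = 3
  C4: slack = 14
  x_1 ≥ 0: x_1 = 0 (binding)
  x_2 ≥ 0: x_2 = 5
Binding constraints: C2, x_1 ≥ 0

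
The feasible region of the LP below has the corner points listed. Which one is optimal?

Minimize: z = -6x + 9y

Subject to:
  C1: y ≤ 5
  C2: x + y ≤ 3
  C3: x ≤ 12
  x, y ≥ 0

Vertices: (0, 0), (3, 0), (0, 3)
Evaluating z = -6x + 9y at each vertex:
  (0, 0): z = 0
  (3, 0): z = -18
  (0, 3): z = 27

The smallest value is z = -18, attained at (3, 0).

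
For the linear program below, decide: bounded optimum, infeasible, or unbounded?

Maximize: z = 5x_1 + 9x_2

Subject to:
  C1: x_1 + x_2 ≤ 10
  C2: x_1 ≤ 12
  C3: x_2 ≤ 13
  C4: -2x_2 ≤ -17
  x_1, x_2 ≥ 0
The point (0, 10) satisfies every constraint, so the LP is feasible; the constraints give x_1 ≤ 12 and x_2 ≤ 13, which with x_1, x_2 ≥ 0 keep the feasible region inside a bounded box. A feasible, bounded LP attains a finite optimum at a vertex.

Evaluating z = 5x_1 + 9x_2 at each vertex:
  (0, 8.5): z = 76.5
  (1.5, 8.5): z = 84
  (0, 10): z = 90

Feasible with finite optimum z* = 90 at (0, 10).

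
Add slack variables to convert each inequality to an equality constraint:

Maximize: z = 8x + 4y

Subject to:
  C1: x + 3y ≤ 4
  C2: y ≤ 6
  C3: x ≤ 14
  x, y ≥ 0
max z = 8x + 4y

s.t.
  x + 3y + s1 = 4
  y + s2 = 6
  x + s3 = 14
  x, y, s1, s2, s3 ≥ 0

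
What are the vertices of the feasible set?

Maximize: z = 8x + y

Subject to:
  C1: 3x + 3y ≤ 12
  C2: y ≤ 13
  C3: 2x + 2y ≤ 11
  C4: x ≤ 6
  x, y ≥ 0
Each vertex is the intersection of two constraint boundaries that also satisfies all remaining constraints:
  x = 0 and y = 0 → (0, 0)
  3x + 3y = 12 and y = 0 → (4, 0)
  3x + 3y = 12 and x = 0 → (0, 4)

Vertices: (0, 0), (4, 0), (0, 4)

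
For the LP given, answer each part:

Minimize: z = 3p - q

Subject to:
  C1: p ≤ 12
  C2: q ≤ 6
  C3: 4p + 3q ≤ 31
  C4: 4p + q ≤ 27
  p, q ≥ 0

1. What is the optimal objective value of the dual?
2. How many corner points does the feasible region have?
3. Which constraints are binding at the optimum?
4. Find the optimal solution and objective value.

1. -6 (by strong duality, equal to the primal optimum)
2. 5
3. C2, p ≥ 0
4. p = 0, q = 6, z = -6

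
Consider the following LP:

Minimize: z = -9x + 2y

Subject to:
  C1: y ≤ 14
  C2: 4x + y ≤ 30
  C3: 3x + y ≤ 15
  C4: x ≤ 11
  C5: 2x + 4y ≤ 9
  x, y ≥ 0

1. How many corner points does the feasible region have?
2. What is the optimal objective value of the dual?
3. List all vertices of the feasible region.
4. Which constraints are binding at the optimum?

1. 3
2. -40.5 (by strong duality, equal to the primal optimum)
3. (0, 0), (4.5, 0), (0, 2.25)
4. C5, y ≥ 0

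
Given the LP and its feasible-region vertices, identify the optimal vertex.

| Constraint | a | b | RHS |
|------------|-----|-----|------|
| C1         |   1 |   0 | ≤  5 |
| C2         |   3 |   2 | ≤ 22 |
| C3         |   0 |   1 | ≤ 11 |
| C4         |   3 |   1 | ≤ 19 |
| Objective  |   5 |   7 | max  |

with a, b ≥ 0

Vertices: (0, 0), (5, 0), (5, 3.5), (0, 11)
Evaluating z = 5a + 7b at each vertex:
  (0, 0): z = 0
  (5, 0): z = 25
  (5, 3.5): z = 49.5
  (0, 11): z = 77

The largest value is z = 77, attained at (0, 11).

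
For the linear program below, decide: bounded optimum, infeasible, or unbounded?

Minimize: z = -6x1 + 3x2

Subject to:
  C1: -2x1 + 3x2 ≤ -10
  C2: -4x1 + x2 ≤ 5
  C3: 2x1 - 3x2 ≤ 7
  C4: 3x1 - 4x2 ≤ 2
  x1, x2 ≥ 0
C3 requires 2x1 - 3x2 ≤ 7, while C1 (-2x1 + 3x2 ≤ -10) is equivalent to 2x1 - 3x2 ≥ 10. Together they would need 10 ≤ 2x1 - 3x2 ≤ 7, which is impossible since 10 > 7. No point satisfies all constraints.

The feasible region is empty; the LP is infeasible.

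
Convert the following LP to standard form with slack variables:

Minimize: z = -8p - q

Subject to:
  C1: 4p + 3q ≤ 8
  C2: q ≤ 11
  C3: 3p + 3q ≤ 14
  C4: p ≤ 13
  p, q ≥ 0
min z = -8p - q

s.t.
  4p + 3q + s1 = 8
  q + s2 = 11
  3p + 3q + s3 = 14
  p + s4 = 13
  p, q, s1, s2, s3, s4 ≥ 0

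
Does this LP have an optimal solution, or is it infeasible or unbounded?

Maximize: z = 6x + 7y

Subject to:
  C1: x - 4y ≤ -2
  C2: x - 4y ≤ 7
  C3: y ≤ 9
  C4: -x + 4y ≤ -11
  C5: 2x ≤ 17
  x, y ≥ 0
C1 requires x - 4y ≤ -2, while C4 (-x + 4y ≤ -11) is equivalent to x - 4y ≥ 11. Together they would need 11 ≤ x - 4y ≤ -2, which is impossible since 11 > -2. No point satisfies all constraints.

The feasible region is empty; the LP is infeasible.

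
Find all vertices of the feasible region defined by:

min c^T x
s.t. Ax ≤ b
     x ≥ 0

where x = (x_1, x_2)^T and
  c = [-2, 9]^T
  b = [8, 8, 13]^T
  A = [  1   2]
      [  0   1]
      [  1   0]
Each vertex is the intersection of two constraint boundaries that also satisfies all remaining constraints:
  x_1 = 0 and x_2 = 0 → (0, 0)
  x_1 + 2x_2 = 8 and x_2 = 0 → (8, 0)
  x_1 + 2x_2 = 8 and x_1 = 0 → (0, 4)

Vertices: (0, 0), (8, 0), (0, 4)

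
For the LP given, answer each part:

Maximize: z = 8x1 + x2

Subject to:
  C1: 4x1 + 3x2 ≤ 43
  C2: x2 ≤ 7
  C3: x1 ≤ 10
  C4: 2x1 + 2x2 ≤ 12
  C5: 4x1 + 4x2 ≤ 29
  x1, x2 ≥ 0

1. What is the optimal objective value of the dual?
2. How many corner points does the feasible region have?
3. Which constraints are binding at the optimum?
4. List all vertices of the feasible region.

1. 48 (by strong duality, equal to the primal optimum)
2. 3
3. C4, x2 ≥ 0
4. (0, 0), (6, 0), (0, 6)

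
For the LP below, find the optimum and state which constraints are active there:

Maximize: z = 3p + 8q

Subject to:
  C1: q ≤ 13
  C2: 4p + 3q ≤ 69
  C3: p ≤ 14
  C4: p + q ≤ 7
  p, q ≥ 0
Optimal: p = 0, q = 7
Slack at optimum:
  C1: slack = 6
  C2: slack = 48
  C3: slack = 14
  C4: slack = 0 (binding)
  p ≥ 0: p = 0 (binding)
  q ≥ 0: q = 7
Binding constraints: C4, p ≥ 0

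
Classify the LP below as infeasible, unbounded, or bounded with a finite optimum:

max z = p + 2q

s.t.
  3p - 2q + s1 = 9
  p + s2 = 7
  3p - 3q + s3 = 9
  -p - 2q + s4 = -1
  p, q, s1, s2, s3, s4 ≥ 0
Feasible point: (0, 1) satisfies every constraint, so the LP is feasible.
Direction d = (0, 1): for each constraint row a, a·d ≤ 0 —
  (3)(0) + (-2)(1) = -2 ≤ 0
  (1)(0) + (0)(1) = 0 ≤ 0
  (3)(0) + (-3)(1) = -3 ≤ 0
  (-1)(0) + (-2)(1) = -2 ≤ 0
and d ≥ 0, so (0, 1) + t·d stays feasible for every t ≥ 0. Along this ray z = p + 2q changes by 2 per unit t, so z → +∞.

Unbounded — the objective can increase without bound over the feasible region.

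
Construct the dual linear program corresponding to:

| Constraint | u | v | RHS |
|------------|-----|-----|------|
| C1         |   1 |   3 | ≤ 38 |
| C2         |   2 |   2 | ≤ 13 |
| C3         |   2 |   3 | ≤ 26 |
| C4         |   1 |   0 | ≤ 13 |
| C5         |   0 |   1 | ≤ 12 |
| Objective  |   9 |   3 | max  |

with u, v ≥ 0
Minimize: z = 38y1 + 13y2 + 26y3 + 13y4 + 12y5

Subject to:
  C1: -y1 - 2y2 - 2y3 - y4 ≤ -9
  C2: -3y1 - 2y2 - 3y3 - y5 ≤ -3
  y1, y2, y3, y4, y5 ≥ 0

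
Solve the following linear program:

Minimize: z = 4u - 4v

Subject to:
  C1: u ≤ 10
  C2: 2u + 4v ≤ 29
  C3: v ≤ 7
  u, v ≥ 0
Each vertex is the intersection of two constraint boundaries that also satisfies all remaining constraints:
  u = 0 and v = 0 → (0, 0)
  u = 10 and v = 0 → (10, 0)
  u = 10 and 2u + 4v = 29 → (10, 2.25)
  2u + 4v = 29 and v = 7 → (0.5, 7)
  v = 7 and u = 0 → (0, 7)

Evaluating z = 4u - 4v at each vertex:
  (0, 0): z = 0
  (10, 0): z = 40
  (10, 2.25): z = 31
  (0.5, 7): z = -26
  (0, 7): z = -28

The minimum is at (0, 7) with z = -28.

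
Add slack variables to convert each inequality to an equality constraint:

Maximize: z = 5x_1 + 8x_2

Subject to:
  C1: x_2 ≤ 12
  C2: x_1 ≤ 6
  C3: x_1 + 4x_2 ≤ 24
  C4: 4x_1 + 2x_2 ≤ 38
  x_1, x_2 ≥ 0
max z = 5x_1 + 8x_2

s.t.
  x_2 + s1 = 12
  x_1 + s2 = 6
  x_1 + 4x_2 + s3 = 24
  4x_1 + 2x_2 + s4 = 38
  x_1, x_2, s1, s2, s3, s4 ≥ 0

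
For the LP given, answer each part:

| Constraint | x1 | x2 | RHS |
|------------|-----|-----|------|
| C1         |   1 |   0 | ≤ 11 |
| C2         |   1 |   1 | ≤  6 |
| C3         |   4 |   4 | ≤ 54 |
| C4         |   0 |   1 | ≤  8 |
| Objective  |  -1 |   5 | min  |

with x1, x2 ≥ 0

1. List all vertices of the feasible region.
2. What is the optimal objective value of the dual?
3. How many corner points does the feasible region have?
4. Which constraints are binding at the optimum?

1. (0, 0), (6, 0), (0, 6)
2. -6 (by strong duality, equal to the primal optimum)
3. 3
4. C2, x2 ≥ 0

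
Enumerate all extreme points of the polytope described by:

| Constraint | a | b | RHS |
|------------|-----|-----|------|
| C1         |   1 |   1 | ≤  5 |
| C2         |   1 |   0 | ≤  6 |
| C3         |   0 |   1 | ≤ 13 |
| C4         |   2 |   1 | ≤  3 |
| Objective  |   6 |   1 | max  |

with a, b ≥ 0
Each vertex is the intersection of two constraint boundaries that also satisfies all remaining constraints:
  a = 0 and b = 0 → (0, 0)
  2a + b = 3 and b = 0 → (1.5, 0)
  2a + b = 3 and a = 0 → (0, 3)

Vertices: (0, 0), (1.5, 0), (0, 3)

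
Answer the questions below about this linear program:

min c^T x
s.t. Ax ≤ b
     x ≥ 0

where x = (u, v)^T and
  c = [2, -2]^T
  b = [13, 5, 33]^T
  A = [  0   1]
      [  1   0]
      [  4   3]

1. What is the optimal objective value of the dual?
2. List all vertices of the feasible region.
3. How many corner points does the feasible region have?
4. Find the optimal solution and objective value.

1. -22 (by strong duality, equal to the primal optimum)
2. (0, 0), (5, 0), (5, 4.333), (0, 11)
3. 4
4. u = 0, v = 11, z = -22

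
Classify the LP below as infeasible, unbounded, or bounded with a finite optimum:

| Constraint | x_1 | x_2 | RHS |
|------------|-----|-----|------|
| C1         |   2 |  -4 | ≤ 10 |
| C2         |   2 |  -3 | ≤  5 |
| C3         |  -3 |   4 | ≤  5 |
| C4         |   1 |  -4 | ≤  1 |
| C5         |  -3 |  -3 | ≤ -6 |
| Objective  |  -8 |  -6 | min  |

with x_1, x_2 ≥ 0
Feasible point: (1, 1) satisfies every constraint, so the LP is feasible.
Direction d = (3, 2): for each constraint row a, a·d ≤ 0 —
  (2)(3) + (-4)(2) = -2 ≤ 0
  (2)(3) + (-3)(2) = 0 ≤ 0
  (-3)(3) + (4)(2) = -1 ≤ 0
  (1)(3) + (-4)(2) = -5 ≤ 0
  (-3)(3) + (-3)(2) = -15 ≤ 0
and d ≥ 0, so (1, 1) + t·d stays feasible for every t ≥ 0. Along this ray z = -8x_1 - 6x_2 changes by -36 per unit t, so z → −∞.

Unbounded: there is a feasible ray along which z → −∞.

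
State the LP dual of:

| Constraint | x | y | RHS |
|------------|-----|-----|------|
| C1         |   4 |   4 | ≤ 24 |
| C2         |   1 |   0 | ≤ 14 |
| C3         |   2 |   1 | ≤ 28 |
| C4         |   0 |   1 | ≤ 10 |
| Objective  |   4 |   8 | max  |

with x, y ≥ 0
Minimize: z = 24y1 + 14y2 + 28y3 + 10y4

Subject to:
  C1: -4y1 - y2 - 2y3 ≤ -4
  C2: -4y1 - y3 - y4 ≤ -8
  y1, y2, y3, y4 ≥ 0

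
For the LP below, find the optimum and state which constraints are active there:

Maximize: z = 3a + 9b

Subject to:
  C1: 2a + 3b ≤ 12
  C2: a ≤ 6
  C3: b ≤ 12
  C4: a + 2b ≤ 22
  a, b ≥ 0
Optimal: a = 0, b = 4
Slack at optimum:
  C1: slack = 0 (binding)
  C2: slack = 6
  C3: slack = 8
  C4: slack = 14
  a ≥ 0: a = 0 (binding)
  b ≥ 0: b = 4
Binding constraints: C1, a ≥ 0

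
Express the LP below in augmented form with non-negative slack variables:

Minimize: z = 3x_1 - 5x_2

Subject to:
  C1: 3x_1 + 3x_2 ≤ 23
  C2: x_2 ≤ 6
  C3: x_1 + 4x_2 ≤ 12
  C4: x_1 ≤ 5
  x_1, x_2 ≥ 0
min z = 3x_1 - 5x_2

s.t.
  3x_1 + 3x_2 + s1 = 23
  x_2 + s2 = 6
  x_1 + 4x_2 + s3 = 12
  x_1 + s4 = 5
  x_1, x_2, s1, s2, s3, s4 ≥ 0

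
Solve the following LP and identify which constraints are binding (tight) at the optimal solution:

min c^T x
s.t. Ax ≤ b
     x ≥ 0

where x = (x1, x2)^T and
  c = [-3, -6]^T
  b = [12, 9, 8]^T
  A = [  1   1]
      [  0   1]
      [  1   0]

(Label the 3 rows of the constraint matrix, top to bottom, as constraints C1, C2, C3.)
Optimal: x1 = 3, x2 = 9
Binding: C1, C2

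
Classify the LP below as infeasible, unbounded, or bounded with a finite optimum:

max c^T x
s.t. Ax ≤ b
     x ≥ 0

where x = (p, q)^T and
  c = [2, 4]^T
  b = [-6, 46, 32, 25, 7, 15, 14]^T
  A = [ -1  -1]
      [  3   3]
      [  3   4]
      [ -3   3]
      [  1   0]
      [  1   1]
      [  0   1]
The point (0, 8) satisfies every constraint, so the LP is feasible; the constraints give p ≤ 7 and q ≤ 14, which with p, q ≥ 0 keep the feasible region inside a bounded box. A feasible, bounded LP attains a finite optimum at a vertex.

Evaluating z = 2p + 4q at each vertex:
  (6, 0): z = 12
  (7, 0): z = 14
  (7, 2.75): z = 25
  (0, 8): z = 32
  (0, 6): z = 24

Feasible with finite optimum z* = 32 at (0, 8).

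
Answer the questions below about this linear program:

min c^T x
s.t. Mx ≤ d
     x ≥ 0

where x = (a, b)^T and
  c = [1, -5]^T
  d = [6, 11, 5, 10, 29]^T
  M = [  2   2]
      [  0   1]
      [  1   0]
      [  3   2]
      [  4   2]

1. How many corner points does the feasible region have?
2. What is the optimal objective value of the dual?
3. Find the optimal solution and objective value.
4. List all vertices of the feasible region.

1. 3
2. -15 (by strong duality, equal to the primal optimum)
3. a = 0, b = 3, z = -15
4. (0, 0), (3, 0), (0, 3)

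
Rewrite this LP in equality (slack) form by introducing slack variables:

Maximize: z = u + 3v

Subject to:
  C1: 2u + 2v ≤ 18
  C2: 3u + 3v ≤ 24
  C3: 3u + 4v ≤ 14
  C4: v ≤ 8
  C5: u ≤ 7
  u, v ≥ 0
max z = u + 3v

s.t.
  2u + 2v + s1 = 18
  3u + 3v + s2 = 24
  3u + 4v + s3 = 14
  v + s4 = 8
  u + s5 = 7
  u, v, s1, s2, s3, s4, s5 ≥ 0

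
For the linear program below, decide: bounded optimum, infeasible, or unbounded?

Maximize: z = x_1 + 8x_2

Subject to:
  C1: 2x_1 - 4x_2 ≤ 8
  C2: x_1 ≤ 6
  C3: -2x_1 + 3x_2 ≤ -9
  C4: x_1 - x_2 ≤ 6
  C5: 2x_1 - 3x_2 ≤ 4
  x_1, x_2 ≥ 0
C5 requires 2x_1 - 3x_2 ≤ 4, while C3 (-2x_1 + 3x_2 ≤ -9) is equivalent to 2x_1 - 3x_2 ≥ 9. Together they would need 9 ≤ 2x_1 - 3x_2 ≤ 4, which is impossible since 9 > 4. No point satisfies all constraints.

The feasible region is empty; the LP is infeasible.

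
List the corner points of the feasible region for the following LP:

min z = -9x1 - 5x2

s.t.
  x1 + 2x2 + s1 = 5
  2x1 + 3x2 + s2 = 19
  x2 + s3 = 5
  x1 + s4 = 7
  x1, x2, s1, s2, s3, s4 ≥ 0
Each vertex is the intersection of two constraint boundaries that also satisfies all remaining constraints:
  x1 = 0 and x2 = 0 → (0, 0)
  x1 + 2x2 = 5 and x2 = 0 → (5, 0)
  x1 + 2x2 = 5 and x1 = 0 → (0, 2.5)

Vertices: (0, 0), (5, 0), (0, 2.5)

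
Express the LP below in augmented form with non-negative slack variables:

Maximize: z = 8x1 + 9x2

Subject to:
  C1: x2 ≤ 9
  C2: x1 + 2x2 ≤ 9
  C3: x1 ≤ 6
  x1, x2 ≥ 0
max z = 8x1 + 9x2

s.t.
  x2 + s1 = 9
  x1 + 2x2 + s2 = 9
  x1 + s3 = 6
  x1, x2, s1, s2, s3 ≥ 0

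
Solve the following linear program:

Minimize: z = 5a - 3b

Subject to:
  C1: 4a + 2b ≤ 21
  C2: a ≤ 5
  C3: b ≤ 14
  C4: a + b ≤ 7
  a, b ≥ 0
a = 0, b = 7, z = -21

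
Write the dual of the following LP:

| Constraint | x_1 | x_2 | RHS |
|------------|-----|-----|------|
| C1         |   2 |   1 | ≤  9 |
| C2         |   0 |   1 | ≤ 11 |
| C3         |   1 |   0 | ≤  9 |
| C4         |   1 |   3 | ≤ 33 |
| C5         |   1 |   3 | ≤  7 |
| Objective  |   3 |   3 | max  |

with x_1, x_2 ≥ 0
Minimize: z = 9y1 + 11y2 + 9y3 + 33y4 + 7y5

Subject to:
  C1: -2y1 - y3 - y4 - y5 ≤ -3
  C2: -y1 - y2 - 3y4 - 3y5 ≤ -3
  y1, y2, y3, y4, y5 ≥ 0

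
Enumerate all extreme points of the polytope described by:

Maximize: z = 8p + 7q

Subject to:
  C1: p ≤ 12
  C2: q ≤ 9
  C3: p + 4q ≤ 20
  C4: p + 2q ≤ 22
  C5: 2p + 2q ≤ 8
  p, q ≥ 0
Each vertex is the intersection of two constraint boundaries that also satisfies all remaining constraints:
  p = 0 and q = 0 → (0, 0)
  2p + 2q = 8 and q = 0 → (4, 0)
  2p + 2q = 8 and p = 0 → (0, 4)

Vertices: (0, 0), (4, 0), (0, 4)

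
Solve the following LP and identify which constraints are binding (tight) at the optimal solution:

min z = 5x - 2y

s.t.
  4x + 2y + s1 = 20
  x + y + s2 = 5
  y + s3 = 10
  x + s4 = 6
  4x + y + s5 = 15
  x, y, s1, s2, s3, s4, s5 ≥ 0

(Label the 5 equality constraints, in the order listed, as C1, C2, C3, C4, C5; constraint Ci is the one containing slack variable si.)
Optimal: x = 0, y = 5
Slack at optimum:
  C1: slack = 10
  C2: slack = 0 (binding)
  C3: slack = 5
  C4: slack = 6
  C5: slack = 10
  x ≥ 0: x = 0 (binding)
  y ≥ 0: y = 5
Binding constraints: C2, x ≥ 0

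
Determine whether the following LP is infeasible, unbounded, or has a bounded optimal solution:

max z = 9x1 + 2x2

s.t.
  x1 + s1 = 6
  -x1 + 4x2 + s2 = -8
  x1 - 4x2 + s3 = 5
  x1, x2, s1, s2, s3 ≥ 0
The row x1 - 4x2 + s3 = 5 with s3 ≥ 0 requires x1 - 4x2 ≤ 5, while the row -x1 + 4x2 + s2 = -8 with s2 ≥ 0 is equivalent to x1 - 4x2 ≥ 8. Together they would need 8 ≤ x1 - 4x2 ≤ 5, which is impossible since 8 > 5. No point satisfies all constraints.

Infeasible — the constraint set is empty.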